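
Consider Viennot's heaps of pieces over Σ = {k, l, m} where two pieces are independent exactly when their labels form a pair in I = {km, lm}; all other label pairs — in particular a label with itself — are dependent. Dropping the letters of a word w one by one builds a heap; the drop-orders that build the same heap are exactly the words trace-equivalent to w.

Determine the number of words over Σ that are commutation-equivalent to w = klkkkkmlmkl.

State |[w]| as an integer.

55

drop 0:k onto floor
drop 1:l onto {0:k}
drop 2:k onto {1:l}
drop 3:k onto {2:k}
drop 4:k onto {3:k}
drop 5:k onto {4:k}
drop 6:m onto floor
drop 7:l onto {5:k}
drop 8:m onto {6:m}
drop 9:k onto {7:l}
drop 10:l onto {9:k}
ground layer = {0:k, 6:m}
drop-orders for the pieces not yet dropped (sum over which currently-grounded one goes next):
  1 to go: {8} 1  {10} 1
  2 to go: {6,8} 1  {8,10} 2  {9,10} 1
  3 to go: {6,8,10} 3  {7,9,10} 1  {8,9,10} 3
  4 to go: {5,7,9,10} 1  {6,8,9,10} 6  {7,8,9,10} 4
  5 to go: {4,5,7,9,10} 1  {5,7,8,9,10} 5  {6,7,8,9,10} 10
  6 to go: {3,4,5,7,9,10} 1  {4,5,7,8,9,10} 6  {5,6,7,8,9,10} 15
  7 to go: {2,3,4,5,7,9,10} 1  {3,4,5,7,8,9,10} 7  {4,5,6,7,8,9,10} 21
  8 to go: {1,2,3,4,5,7,9,10} 1  {2,3,4,5,7,8,9,10} 8  {3,4,5,6,7,8,9,10} 28
  9 to go: {0,1,2,3,4,5,7,9,10} 1  {1,2,3,4,5,7,8,9,10} 9  {2,3,4,5,6,7,8,9,10} 36
  if 0:k drops first: 45 orders
  if 6:m drops first: 10 orders
heap linearizations: 55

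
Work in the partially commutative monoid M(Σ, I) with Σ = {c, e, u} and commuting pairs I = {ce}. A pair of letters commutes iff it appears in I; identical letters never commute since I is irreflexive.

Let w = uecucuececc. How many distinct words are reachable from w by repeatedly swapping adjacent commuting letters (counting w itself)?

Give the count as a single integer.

piece 0:u — minimal
piece 1:e rests on {0:u}
piece 2:c rests on {0:u}
piece 3:u rests on {1:e, 2:c}
piece 4:c rests on {3:u}
piece 5:u rests on {4:c}
piece 6:e rests on {5:u}
piece 7:c rests on {5:u}
piece 8:e rests on {6:e}
piece 9:c rests on {7:c}
piece 10:c rests on {9:c}
minimal pieces: {0:u}
ways to finish when only these pieces remain (= sum over removing one remaining piece with nothing left below it):
  1 left: {8}→1  {10}→1
  2 left: {6,8}→1  {8,10}→2  {9,10}→1
  3 left: {6,8,10}→3  {7,9,10}→1  {8,9,10}→3
  4 left: {6,8,9,10}→6  {7,8,9,10}→4
  5 left: {6,7,8,9,10}→10
  6 left: {5,6,7,8,9,10}→10
  7 left: {4,5,6,7,8,9,10}→10
  8 left: {3,4,5,6,7,8,9,10}→10
  9 left: {1,3,4,5,6,7,8,9,10}→10  {2,3,4,5,6,7,8,9,10}→10
  placing 0:u first → 20 extensions

20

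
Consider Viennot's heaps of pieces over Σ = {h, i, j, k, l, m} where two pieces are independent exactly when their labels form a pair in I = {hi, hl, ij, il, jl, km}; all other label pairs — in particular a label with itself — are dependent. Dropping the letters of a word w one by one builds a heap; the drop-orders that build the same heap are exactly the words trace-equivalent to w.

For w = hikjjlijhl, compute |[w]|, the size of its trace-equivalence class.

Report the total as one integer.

piece 0:h — minimal
piece 1:i — minimal
piece 2:k rests on {0:h, 1:i}
piece 3:j rests on {2:k}
piece 4:j rests on {3:j}
piece 5:l rests on {2:k}
piece 6:i rests on {2:k}
piece 7:j rests on {4:j}
piece 8:h rests on {7:j}
piece 9:l rests on {5:l}
minimal pieces: {0:h, 1:i}
ways to finish when only these pieces remain (= sum over removing one remaining piece with nothing left below it):
  1 left: {6}→1  {8}→1  {9}→1
  2 left: {5,9}→1  {6,8}→2  {6,9}→2  {7,8}→1  {8,9}→2
  3 left: {4,7,8}→1  {5,6,9}→3  {5,8,9}→3  {6,7,8}→3  {6,8,9}→6  {7,8,9}→3
  4 left: {3,4,7,8}→1  {4,6,7,8}→4  {4,7,8,9}→4  {5,6,8,9}→12  {5,7,8,9}→6  {6,7,8,9}→12
  5 left: {3,4,6,7,8}→5  {3,4,7,8,9}→5  {4,5,7,8,9}→10  {4,6,7,8,9}→20  {5,6,7,8,9}→30
  6 left: {3,4,5,7,8,9}→15  {3,4,6,7,8,9}→30  {4,5,6,7,8,9}→60
  7 left: {3,4,5,6,7,8,9}→105
  8 left: {2,3,4,5,6,7,8,9}→105
  placing 0:h first → 105 extensions
  placing 1:i first → 105 extensions
total linear extensions = 210

210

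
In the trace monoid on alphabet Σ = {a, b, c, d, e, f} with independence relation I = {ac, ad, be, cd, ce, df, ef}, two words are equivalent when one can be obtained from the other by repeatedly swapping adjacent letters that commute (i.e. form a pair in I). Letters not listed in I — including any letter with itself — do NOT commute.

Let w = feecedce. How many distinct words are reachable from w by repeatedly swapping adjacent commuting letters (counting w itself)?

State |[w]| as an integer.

56

drop 0:f onto floor
drop 1:e onto floor
drop 2:e onto {1:e}
drop 3:c onto {0:f}
drop 4:e onto {2:e}
drop 5:d onto {4:e}
drop 6:c onto {3:c}
drop 7:e onto {5:d}
ground layer = {0:f, 1:e}
drop-orders for the pieces not yet dropped (sum over which currently-grounded one goes next):
  1 to go: {6} 1  {7} 1
  2 to go: {3,6} 1  {5,7} 1  {6,7} 2
  3 to go: {0,3,6} 1  {3,6,7} 3  {4,5,7} 1  {5,6,7} 3
  4 to go: {0,3,6,7} 4  {2,4,5,7} 1  {3,5,6,7} 6  {4,5,6,7} 4
  5 to go: {0,3,5,6,7} 10  {1,2,4,5,7} 1  {2,4,5,6,7} 5  {3,4,5,6,7} 10
  6 to go: {0,3,4,5,6,7} 20  {1,2,4,5,6,7} 6  {2,3,4,5,6,7} 15
  if 0:f drops first: 21 orders
  if 1:e drops first: 35 orders
heap linearizations: 56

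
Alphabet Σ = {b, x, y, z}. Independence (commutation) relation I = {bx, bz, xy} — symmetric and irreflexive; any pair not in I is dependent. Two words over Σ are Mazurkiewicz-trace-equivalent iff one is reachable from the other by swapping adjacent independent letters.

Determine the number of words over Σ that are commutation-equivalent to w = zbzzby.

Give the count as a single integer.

drop 0:z onto floor
drop 1:b onto floor
drop 2:z onto {0:z}
drop 3:z onto {2:z}
drop 4:b onto {1:b}
drop 5:y onto {3:z, 4:b}
ground layer = {0:z, 1:b}
drop-orders for the pieces not yet dropped (sum over which currently-grounded one goes next):
  1 to go: {5} 1
  2 to go: {3,5} 1  {4,5} 1
  3 to go: {1,4,5} 1  {2,3,5} 1  {3,4,5} 2
  4 to go: {0,2,3,5} 1  {1,3,4,5} 3  {2,3,4,5} 3
  if 0:z drops first: 6 orders
  if 1:b drops first: 4 orders
heap linearizations: 10

10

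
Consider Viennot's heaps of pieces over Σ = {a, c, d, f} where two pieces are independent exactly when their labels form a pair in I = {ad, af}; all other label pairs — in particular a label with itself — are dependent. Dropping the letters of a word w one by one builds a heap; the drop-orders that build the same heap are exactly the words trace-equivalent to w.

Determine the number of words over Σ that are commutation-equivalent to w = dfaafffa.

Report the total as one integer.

#0=d has no predecessor
#1=f depends on [0:d]
#2=a has no predecessor
#3=a depends on [2:a]
#4=f depends on [1:f]
#5=f depends on [4:f]
#6=f depends on [5:f]
#7=a depends on [3:a]
sources: [0:d, 2:a]
N(rest) = Σ N(rest − s) over sources s of rest; N(one piece) = 1:
  size 1 → [6]=1  [7]=1
  size 2 → [3,7]=1  [5,6]=1  [6,7]=2
  size 3 → [2,3,7]=1  [3,6,7]=3  [4,5,6]=1  [5,6,7]=3
  size 4 → [1,4,5,6]=1  [2,3,6,7]=4  [3,5,6,7]=6  [4,5,6,7]=4
  size 5 → [0,1,4,5,6]=1  [1,4,5,6,7]=5  [2,3,5,6,7]=10  [3,4,5,6,7]=10
  size 6 → [0,1,4,5,6,7]=6  [1,3,4,5,6,7]=15  [2,3,4,5,6,7]=20
  first=0(d) contributes 35
  first=2(a) contributes 21
|[w]| = 56

56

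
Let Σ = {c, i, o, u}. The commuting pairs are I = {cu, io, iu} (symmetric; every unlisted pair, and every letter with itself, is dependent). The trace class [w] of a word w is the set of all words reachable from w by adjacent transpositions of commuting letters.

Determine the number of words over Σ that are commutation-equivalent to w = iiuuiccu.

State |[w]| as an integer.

56

#0=i has no predecessor
#1=i depends on [0:i]
#2=u has no predecessor
#3=u depends on [2:u]
#4=i depends on [1:i]
#5=c depends on [4:i]
#6=c depends on [5:c]
#7=u depends on [3:u]
sources: [0:i, 2:u]
N(rest) = Σ N(rest − s) over sources s of rest; N(one piece) = 1:
  size 1 → [6]=1  [7]=1
  size 2 → [3,7]=1  [5,6]=1  [6,7]=2
  size 3 → [2,3,7]=1  [3,6,7]=3  [4,5,6]=1  [5,6,7]=3
  size 4 → [1,4,5,6]=1  [2,3,6,7]=4  [3,5,6,7]=6  [4,5,6,7]=4
  size 5 → [0,1,4,5,6]=1  [1,4,5,6,7]=5  [2,3,5,6,7]=10  [3,4,5,6,7]=10
  size 6 → [0,1,4,5,6,7]=6  [1,3,4,5,6,7]=15  [2,3,4,5,6,7]=20
  first=0(i) contributes 35
  first=2(u) contributes 21
|[w]| = 56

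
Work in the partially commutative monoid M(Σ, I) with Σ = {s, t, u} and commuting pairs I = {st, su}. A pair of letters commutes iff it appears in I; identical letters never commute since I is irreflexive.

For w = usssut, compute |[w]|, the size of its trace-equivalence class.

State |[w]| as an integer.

piece 0:u — minimal
piece 1:s — minimal
piece 2:s rests on {1:s}
piece 3:s rests on {2:s}
piece 4:u rests on {0:u}
piece 5:t rests on {4:u}
minimal pieces: {0:u, 1:s}
ways to finish when only these pieces remain (= sum over removing one remaining piece with nothing left below it):
  1 left: {3}→1  {5}→1
  2 left: {2,3}→1  {3,5}→2  {4,5}→1
  3 left: {0,4,5}→1  {1,2,3}→1  {2,3,5}→3  {3,4,5}→3
  4 left: {0,3,4,5}→4  {1,2,3,5}→4  {2,3,4,5}→6
  placing 0:u first → 10 extensions
  placing 1:s first → 10 extensions
total linear extensions = 20

20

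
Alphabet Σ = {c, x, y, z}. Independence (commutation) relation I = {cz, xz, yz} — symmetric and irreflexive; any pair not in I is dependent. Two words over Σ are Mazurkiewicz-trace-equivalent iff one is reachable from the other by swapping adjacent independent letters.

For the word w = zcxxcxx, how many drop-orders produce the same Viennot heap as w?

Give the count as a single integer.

7

piece 0:z — minimal
piece 1:c — minimal
piece 2:x rests on {1:c}
piece 3:x rests on {2:x}
piece 4:c rests on {3:x}
piece 5:x rests on {4:c}
piece 6:x rests on {5:x}
minimal pieces: {0:z, 1:c}
ways to finish when only these pieces remain (= sum over removing one remaining piece with nothing left below it):
  1 left: {0}→1  {6}→1
  2 left: {0,6}→2  {5,6}→1
  3 left: {0,5,6}→3  {4,5,6}→1
  4 left: {0,4,5,6}→4  {3,4,5,6}→1
  5 left: {0,3,4,5,6}→5  {2,3,4,5,6}→1
  placing 0:z first → 1 extensions
  placing 1:c first → 6 extensions
total linear extensions = 7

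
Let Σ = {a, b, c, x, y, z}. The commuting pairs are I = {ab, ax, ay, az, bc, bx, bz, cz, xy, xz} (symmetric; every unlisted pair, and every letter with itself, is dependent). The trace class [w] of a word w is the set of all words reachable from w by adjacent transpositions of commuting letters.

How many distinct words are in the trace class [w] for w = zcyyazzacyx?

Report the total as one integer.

211

0(z) covers ∅
1(c) covers ∅
2(y) covers 0:z, 1:c
3(y) covers 2:y
4(a) covers 1:c
5(z) covers 3:y
6(z) covers 5:z
7(a) covers 4:a
8(c) covers 3:y, 7:a
9(y) covers 6:z, 8:c
10(x) covers 8:c
floor of heap: 0:z, 1:c
completions by unplaced set U, small U first (add the entries for U minus each lowest piece of U):
  |U|=1: {9}:1  {10}:1
  |U|=2: {6,9}:1  {9,10}:2
  |U|=3: {5,6,9}:1  {6,9,10}:3  {8,9,10}:2
  |U|=4: {5,6,9,10}:4  {6,8,9,10}:5  {7,8,9,10}:2
  |U|=5: {4,7,8,9,10}:2  {5,6,8,9,10}:9  {6,7,8,9,10}:7
  |U|=6: {3,5,6,8,9,10}:9  {4,6,7,8,9,10}:9  {5,6,7,8,9,10}:16
  |U|=7: {2,3,5,6,8,9,10}:9  {3,5,6,7,8,9,10}:25  {4,5,6,7,8,9,10}:25
  |U|=8: {0,2,3,5,6,8,9,10}:9  {2,3,5,6,7,8,9,10}:34  {3,4,5,6,7,8,9,10}:50
  |U|=9: {0,2,3,5,6,7,8,9,10}:43  {2,3,4,5,6,7,8,9,10}:84
  start at 0(z): 84
  start at 1(c): 127
sum over floor = 211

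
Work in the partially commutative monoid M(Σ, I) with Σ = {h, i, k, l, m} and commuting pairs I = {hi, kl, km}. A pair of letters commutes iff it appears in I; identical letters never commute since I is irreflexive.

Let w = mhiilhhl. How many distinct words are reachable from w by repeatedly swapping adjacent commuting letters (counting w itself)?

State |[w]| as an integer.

#0=m has no predecessor
#1=h depends on [0:m]
#2=i depends on [0:m]
#3=i depends on [2:i]
#4=l depends on [1:h, 3:i]
#5=h depends on [4:l]
#6=h depends on [5:h]
#7=l depends on [6:h]
sources: [0:m]
N(rest) = Σ N(rest − s) over sources s of rest; N(one piece) = 1:
  size 1 → [7]=1
  size 2 → [6,7]=1
  size 3 → [5,6,7]=1
  size 4 → [4,5,6,7]=1
  size 5 → [1,4,5,6,7]=1  [3,4,5,6,7]=1
  size 6 → [1,3,4,5,6,7]=2  [2,3,4,5,6,7]=1
  first=0(m) contributes 3

3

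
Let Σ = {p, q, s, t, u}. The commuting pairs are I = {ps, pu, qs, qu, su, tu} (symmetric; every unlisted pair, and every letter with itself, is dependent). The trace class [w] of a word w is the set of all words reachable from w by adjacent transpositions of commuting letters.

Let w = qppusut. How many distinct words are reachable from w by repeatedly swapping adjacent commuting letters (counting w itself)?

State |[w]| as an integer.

84

piece 0:q — minimal
piece 1:p rests on {0:q}
piece 2:p rests on {1:p}
piece 3:u — minimal
piece 4:s — minimal
piece 5:u rests on {3:u}
piece 6:t rests on {2:p, 4:s}
minimal pieces: {0:q, 3:u, 4:s}
ways to finish when only these pieces remain (= sum over removing one remaining piece with nothing left below it):
  1 left: {5}→1  {6}→1
  2 left: {2,6}→1  {3,5}→1  {4,6}→1  {5,6}→2
  3 left: {1,2,6}→1  {2,4,6}→2  {2,5,6}→3  {3,5,6}→3  {4,5,6}→3
  4 left: {0,1,2,6}→1  {1,2,4,6}→3  {1,2,5,6}→4  {2,3,5,6}→6  {2,4,5,6}→8  {3,4,5,6}→6
  5 left: {0,1,2,4,6}→4  {0,1,2,5,6}→5  {1,2,3,5,6}→10  {1,2,4,5,6}→15  {2,3,4,5,6}→20
  placing 0:q first → 45 extensions
  placing 3:u first → 24 extensions
  placing 4:s first → 15 extensions
total linear extensions = 84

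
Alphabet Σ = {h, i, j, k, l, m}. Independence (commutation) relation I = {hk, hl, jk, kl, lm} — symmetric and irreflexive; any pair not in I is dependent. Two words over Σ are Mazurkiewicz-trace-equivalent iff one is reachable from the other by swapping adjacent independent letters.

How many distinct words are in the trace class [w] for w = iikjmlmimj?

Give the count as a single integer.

#0=i has no predecessor
#1=i depends on [0:i]
#2=k depends on [1:i]
#3=j depends on [1:i]
#4=m depends on [2:k, 3:j]
#5=l depends on [3:j]
#6=m depends on [4:m]
#7=i depends on [5:l, 6:m]
#8=m depends on [7:i]
#9=j depends on [8:m]
sources: [0:i]
N(rest) = Σ N(rest − s) over sources s of rest; N(one piece) = 1:
  size 1 → [9]=1
  size 2 → [8,9]=1
  size 3 → [7,8,9]=1
  size 4 → [5,7,8,9]=1  [6,7,8,9]=1
  size 5 → [4,6,7,8,9]=1  [5,6,7,8,9]=2
  size 6 → [2,4,6,7,8,9]=1  [4,5,6,7,8,9]=3
  size 7 → [2,4,5,6,7,8,9]=4  [3,4,5,6,7,8,9]=3
  size 8 → [2,3,4,5,6,7,8,9]=7
  first=0(i) contributes 7

7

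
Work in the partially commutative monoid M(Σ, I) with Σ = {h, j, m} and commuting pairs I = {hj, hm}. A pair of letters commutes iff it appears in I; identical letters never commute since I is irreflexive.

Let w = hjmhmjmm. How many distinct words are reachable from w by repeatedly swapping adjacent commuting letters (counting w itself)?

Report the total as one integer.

28

piece 0:h — minimal
piece 1:j — minimal
piece 2:m rests on {1:j}
piece 3:h rests on {0:h}
piece 4:m rests on {2:m}
piece 5:j rests on {4:m}
piece 6:m rests on {5:j}
piece 7:m rests on {6:m}
minimal pieces: {0:h, 1:j}
ways to finish when only these pieces remain (= sum over removing one remaining piece with nothing left below it):
  1 left: {3}→1  {7}→1
  2 left: {0,3}→1  {3,7}→2  {6,7}→1
  3 left: {0,3,7}→3  {3,6,7}→3  {5,6,7}→1
  4 left: {0,3,6,7}→6  {3,5,6,7}→4  {4,5,6,7}→1
  5 left: {0,3,5,6,7}→10  {2,4,5,6,7}→1  {3,4,5,6,7}→5
  6 left: {0,3,4,5,6,7}→15  {1,2,4,5,6,7}→1  {2,3,4,5,6,7}→6
  placing 0:h first → 7 extensions
  placing 1:j first → 21 extensions
total linear extensions = 28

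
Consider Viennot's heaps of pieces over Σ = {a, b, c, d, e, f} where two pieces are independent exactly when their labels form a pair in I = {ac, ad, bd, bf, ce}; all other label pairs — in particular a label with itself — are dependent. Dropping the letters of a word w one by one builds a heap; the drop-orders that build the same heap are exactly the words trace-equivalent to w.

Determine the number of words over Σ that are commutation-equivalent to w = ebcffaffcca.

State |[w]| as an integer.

0(e) covers ∅
1(b) covers 0:e
2(c) covers 1:b
3(f) covers 2:c
4(f) covers 3:f
5(a) covers 4:f
6(f) covers 5:a
7(f) covers 6:f
8(c) covers 7:f
9(c) covers 8:c
10(a) covers 7:f
floor of heap: 0:e
completions by unplaced set U, small U first (add the entries for U minus each lowest piece of U):
  |U|=1: {9}:1  {10}:1
  |U|=2: {8,9}:1  {9,10}:2
  |U|=3: {8,9,10}:3
  |U|=4: {7,8,9,10}:3
  |U|=5: {6,7,8,9,10}:3
  |U|=6: {5,6,7,8,9,10}:3
  |U|=7: {4,5,6,7,8,9,10}:3
  |U|=8: {3,4,5,6,7,8,9,10}:3
  |U|=9: {2,3,4,5,6,7,8,9,10}:3
  start at 0(e): 3

3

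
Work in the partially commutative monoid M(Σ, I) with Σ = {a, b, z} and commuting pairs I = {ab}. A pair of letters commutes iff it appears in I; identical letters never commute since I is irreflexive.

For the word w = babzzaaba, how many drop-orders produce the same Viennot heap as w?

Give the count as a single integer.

0(b) covers ∅
1(a) covers ∅
2(b) covers 0:b
3(z) covers 1:a, 2:b
4(z) covers 3:z
5(a) covers 4:z
6(a) covers 5:a
7(b) covers 4:z
8(a) covers 6:a
floor of heap: 0:b, 1:a
completions by unplaced set U, small U first (add the entries for U minus each lowest piece of U):
  |U|=1: {7}:1  {8}:1
  |U|=2: {6,8}:1  {7,8}:2
  |U|=3: {5,6,8}:1  {6,7,8}:3
  |U|=4: {5,6,7,8}:4
  |U|=5: {4,5,6,7,8}:4
  |U|=6: {3,4,5,6,7,8}:4
  |U|=7: {1,3,4,5,6,7,8}:4  {2,3,4,5,6,7,8}:4
  start at 0(b): 8
  start at 1(a): 4
sum over floor = 12

12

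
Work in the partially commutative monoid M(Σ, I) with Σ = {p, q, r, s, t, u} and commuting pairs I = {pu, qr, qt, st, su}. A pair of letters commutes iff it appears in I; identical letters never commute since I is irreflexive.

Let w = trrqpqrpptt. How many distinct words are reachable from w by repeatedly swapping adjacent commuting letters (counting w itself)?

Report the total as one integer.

0(t) covers ∅
1(r) covers 0:t
2(r) covers 1:r
3(q) covers ∅
4(p) covers 2:r, 3:q
5(q) covers 4:p
6(r) covers 4:p
7(p) covers 5:q, 6:r
8(p) covers 7:p
9(t) covers 8:p
10(t) covers 9:t
floor of heap: 0:t, 3:q
completions by unplaced set U, small U first (add the entries for U minus each lowest piece of U):
  |U|=1: {10}:1
  |U|=2: {9,10}:1
  |U|=3: {8,9,10}:1
  |U|=4: {7,8,9,10}:1
  |U|=5: {5,7,8,9,10}:1  {6,7,8,9,10}:1
  |U|=6: {5,6,7,8,9,10}:2
  |U|=7: {4,5,6,7,8,9,10}:2
  |U|=8: {2,4,5,6,7,8,9,10}:2  {3,4,5,6,7,8,9,10}:2
  |U|=9: {1,2,4,5,6,7,8,9,10}:2  {2,3,4,5,6,7,8,9,10}:4
  start at 0(t): 6
  start at 3(q): 2
sum over floor = 8

8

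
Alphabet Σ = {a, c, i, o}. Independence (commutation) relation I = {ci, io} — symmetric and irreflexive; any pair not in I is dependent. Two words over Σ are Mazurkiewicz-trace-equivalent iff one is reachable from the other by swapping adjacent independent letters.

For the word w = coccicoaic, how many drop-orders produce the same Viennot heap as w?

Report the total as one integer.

drop 0:c onto floor
drop 1:o onto {0:c}
drop 2:c onto {1:o}
drop 3:c onto {2:c}
drop 4:i onto floor
drop 5:c onto {3:c}
drop 6:o onto {5:c}
drop 7:a onto {4:i, 6:o}
drop 8:i onto {7:a}
drop 9:c onto {7:a}
ground layer = {0:c, 4:i}
drop-orders for the pieces not yet dropped (sum over which currently-grounded one goes next):
  1 to go: {8} 1  {9} 1
  2 to go: {8,9} 2
  3 to go: {7,8,9} 2
  4 to go: {4,7,8,9} 2  {6,7,8,9} 2
  5 to go: {4,6,7,8,9} 4  {5,6,7,8,9} 2
  6 to go: {3,5,6,7,8,9} 2  {4,5,6,7,8,9} 6
  7 to go: {2,3,5,6,7,8,9} 2  {3,4,5,6,7,8,9} 8
  8 to go: {1,2,3,5,6,7,8,9} 2  {2,3,4,5,6,7,8,9} 10
  if 0:c drops first: 12 orders
  if 4:i drops first: 2 orders
heap linearizations: 14

14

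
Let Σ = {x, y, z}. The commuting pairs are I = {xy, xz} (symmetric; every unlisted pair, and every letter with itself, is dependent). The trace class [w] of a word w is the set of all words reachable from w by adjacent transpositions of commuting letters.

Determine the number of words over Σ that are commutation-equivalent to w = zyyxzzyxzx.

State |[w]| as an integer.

drop 0:z onto floor
drop 1:y onto {0:z}
drop 2:y onto {1:y}
drop 3:x onto floor
drop 4:z onto {2:y}
drop 5:z onto {4:z}
drop 6:y onto {5:z}
drop 7:x onto {3:x}
drop 8:z onto {6:y}
drop 9:x onto {7:x}
ground layer = {0:z, 3:x}
drop-orders for the pieces not yet dropped (sum over which currently-grounded one goes next):
  1 to go: {8} 1  {9} 1
  2 to go: {6,8} 1  {7,9} 1  {8,9} 2
  3 to go: {3,7,9} 1  {5,6,8} 1  {6,8,9} 3  {7,8,9} 3
  4 to go: {3,7,8,9} 4  {4,5,6,8} 1  {5,6,8,9} 4  {6,7,8,9} 6
  5 to go: {2,4,5,6,8} 1  {3,6,7,8,9} 10  {4,5,6,8,9} 5  {5,6,7,8,9} 10
  6 to go: {1,2,4,5,6,8} 1  {2,4,5,6,8,9} 6  {3,5,6,7,8,9} 20  {4,5,6,7,8,9} 15
  7 to go: {0,1,2,4,5,6,8} 1  {1,2,4,5,6,8,9} 7  {2,4,5,6,7,8,9} 21  {3,4,5,6,7,8,9} 35
  8 to go: {0,1,2,4,5,6,8,9} 8  {1,2,4,5,6,7,8,9} 28  {2,3,4,5,6,7,8,9} 56
  if 0:z drops first: 84 orders
  if 3:x drops first: 36 orders
heap linearizations: 120

120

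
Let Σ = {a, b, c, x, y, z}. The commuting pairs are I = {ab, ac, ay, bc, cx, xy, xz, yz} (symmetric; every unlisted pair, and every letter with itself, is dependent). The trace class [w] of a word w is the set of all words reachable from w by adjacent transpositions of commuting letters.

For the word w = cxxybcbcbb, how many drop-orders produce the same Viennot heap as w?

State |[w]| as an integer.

0(c) covers ∅
1(x) covers ∅
2(x) covers 1:x
3(y) covers 0:c
4(b) covers 2:x, 3:y
5(c) covers 3:y
6(b) covers 4:b
7(c) covers 5:c
8(b) covers 6:b
9(b) covers 8:b
floor of heap: 0:c, 1:x
completions by unplaced set U, small U first (add the entries for U minus each lowest piece of U):
  |U|=1: {7}:1  {9}:1
  |U|=2: {5,7}:1  {7,9}:2  {8,9}:1
  |U|=3: {5,7,9}:3  {6,8,9}:1  {7,8,9}:3
  |U|=4: {4,6,8,9}:1  {5,7,8,9}:6  {6,7,8,9}:4
  |U|=5: {2,4,6,8,9}:1  {4,6,7,8,9}:5  {5,6,7,8,9}:10
  |U|=6: {1,2,4,6,8,9}:1  {2,4,6,7,8,9}:6  {4,5,6,7,8,9}:15
  |U|=7: {1,2,4,6,7,8,9}:7  {2,4,5,6,7,8,9}:21  {3,4,5,6,7,8,9}:15
  |U|=8: {0,3,4,5,6,7,8,9}:15  {1,2,4,5,6,7,8,9}:28  {2,3,4,5,6,7,8,9}:36
  start at 0(c): 64
  start at 1(x): 51
sum over floor = 115

115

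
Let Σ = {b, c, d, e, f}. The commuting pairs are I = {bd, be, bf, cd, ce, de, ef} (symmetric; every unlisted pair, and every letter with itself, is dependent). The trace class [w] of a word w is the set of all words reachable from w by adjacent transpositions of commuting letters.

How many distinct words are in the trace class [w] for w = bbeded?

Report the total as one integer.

90

piece 0:b — minimal
piece 1:b rests on {0:b}
piece 2:e — minimal
piece 3:d — minimal
piece 4:e rests on {2:e}
piece 5:d rests on {3:d}
minimal pieces: {0:b, 2:e, 3:d}
ways to finish when only these pieces remain (= sum over removing one remaining piece with nothing left below it):
  1 left: {1}→1  {4}→1  {5}→1
  2 left: {0,1}→1  {1,4}→2  {1,5}→2  {2,4}→1  {3,5}→1  {4,5}→2
  3 left: {0,1,4}→3  {0,1,5}→3  {1,2,4}→3  {1,3,5}→3  {1,4,5}→6  {2,4,5}→3  {3,4,5}→3
  4 left: {0,1,2,4}→6  {0,1,3,5}→6  {0,1,4,5}→12  {1,2,4,5}→12  {1,3,4,5}→12  {2,3,4,5}→6
  placing 0:b first → 30 extensions
  placing 2:e first → 30 extensions
  placing 3:d first → 30 extensions
total linear extensions = 90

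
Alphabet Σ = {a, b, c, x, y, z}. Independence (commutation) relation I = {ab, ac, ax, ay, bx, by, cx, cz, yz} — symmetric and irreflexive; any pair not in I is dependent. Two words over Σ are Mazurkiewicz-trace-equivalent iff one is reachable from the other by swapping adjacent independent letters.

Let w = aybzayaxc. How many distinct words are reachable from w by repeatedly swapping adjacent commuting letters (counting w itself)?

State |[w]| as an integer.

369

drop 0:a onto floor
drop 1:y onto floor
drop 2:b onto floor
drop 3:z onto {0:a, 2:b}
drop 4:a onto {3:z}
drop 5:y onto {1:y}
drop 6:a onto {4:a}
drop 7:x onto {3:z, 5:y}
drop 8:c onto {2:b, 5:y}
ground layer = {0:a, 1:y, 2:b}
drop-orders for the pieces not yet dropped (sum over which currently-grounded one goes next):
  1 to go: {6} 1  {7} 1  {8} 1
  2 to go: {4,6} 1  {6,7} 2  {6,8} 2  {7,8} 2
  3 to go: {4,6,7} 3  {4,6,8} 3  {5,7,8} 2  {6,7,8} 6
  4 to go: {1,5,7,8} 2  {3,4,6,7} 3  {4,6,7,8} 12  {5,6,7,8} 8
  5 to go: {0,3,4,6,7} 3  {1,5,6,7,8} 10  {3,4,6,7,8} 15  {4,5,6,7,8} 20
  6 to go: {0,3,4,6,7,8} 18  {1,4,5,6,7,8} 30  {2,3,4,6,7,8} 15  {3,4,5,6,7,8} 35
  7 to go: {0,2,3,4,6,7,8} 33  {0,3,4,5,6,7,8} 53  {1,3,4,5,6,7,8} 65  {2,3,4,5,6,7,8} 50
  if 0:a drops first: 115 orders
  if 1:y drops first: 136 orders
  if 2:b drops first: 118 orders
heap linearizations: 369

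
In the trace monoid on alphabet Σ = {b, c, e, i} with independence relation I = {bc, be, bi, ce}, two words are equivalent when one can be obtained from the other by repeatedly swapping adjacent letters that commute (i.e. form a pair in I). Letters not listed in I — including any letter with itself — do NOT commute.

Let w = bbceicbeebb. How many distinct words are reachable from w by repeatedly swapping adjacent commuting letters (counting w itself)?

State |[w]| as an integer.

2772

piece 0:b — minimal
piece 1:b rests on {0:b}
piece 2:c — minimal
piece 3:e — minimal
piece 4:i rests on {2:c, 3:e}
piece 5:c rests on {4:i}
piece 6:b rests on {1:b}
piece 7:e rests on {4:i}
piece 8:e rests on {7:e}
piece 9:b rests on {6:b}
piece 10:b rests on {9:b}
minimal pieces: {0:b, 2:c, 3:e}
ways to finish when only these pieces remain (= sum over removing one remaining piece with nothing left below it):
  1 left: {5}→1  {8}→1  {10}→1
  2 left: {5,8}→2  {5,10}→2  {7,8}→1  {8,10}→2  {9,10}→1
  3 left: {5,7,8}→3  {5,8,10}→6  {5,9,10}→3  {6,9,10}→1  {7,8,10}→3  {8,9,10}→3
  4 left: {1,6,9,10}→1  {4,5,7,8}→3  {5,6,9,10}→4  {5,7,8,10}→12  {5,8,9,10}→12  {6,8,9,10}→4  {7,8,9,10}→6
  5 left: {0,1,6,9,10}→1  {1,5,6,9,10}→5  {1,6,8,9,10}→5  {2,4,5,7,8}→3  {3,4,5,7,8}→3  {4,5,7,8,10}→15  {5,6,8,9,10}→20  {5,7,8,9,10}→30  {6,7,8,9,10}→10
  6 left: {0,1,5,6,9,10}→6  {0,1,6,8,9,10}→6  {1,5,6,8,9,10}→30  {1,6,7,8,9,10}→15  {2,3,4,5,7,8}→6  {2,4,5,7,8,10}→18  {3,4,5,7,8,10}→18  {4,5,7,8,9,10}→45  {5,6,7,8,9,10}→60
  7 left: {0,1,5,6,8,9,10}→42  {0,1,6,7,8,9,10}→21  {1,5,6,7,8,9,10}→105  {2,3,4,5,7,8,10}→42  {2,4,5,7,8,9,10}→63  {3,4,5,7,8,9,10}→63  {4,5,6,7,8,9,10}→105
  8 left: {0,1,5,6,7,8,9,10}→168  {1,4,5,6,7,8,9,10}→210  {2,3,4,5,7,8,9,10}→168  {2,4,5,6,7,8,9,10}→168  {3,4,5,6,7,8,9,10}→168
  9 left: {0,1,4,5,6,7,8,9,10}→378  {1,2,4,5,6,7,8,9,10}→378  {1,3,4,5,6,7,8,9,10}→378  {2,3,4,5,6,7,8,9,10}→504
  placing 0:b first → 1260 extensions
  placing 2:c first → 756 extensions
  placing 3:e first → 756 extensions
total linear extensions = 2772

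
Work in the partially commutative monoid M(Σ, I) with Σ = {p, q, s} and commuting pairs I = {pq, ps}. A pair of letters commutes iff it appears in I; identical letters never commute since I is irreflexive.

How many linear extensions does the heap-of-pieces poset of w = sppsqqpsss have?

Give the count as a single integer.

120

piece 0:s — minimal
piece 1:p — minimal
piece 2:p rests on {1:p}
piece 3:s rests on {0:s}
piece 4:q rests on {3:s}
piece 5:q rests on {4:q}
piece 6:p rests on {2:p}
piece 7:s rests on {5:q}
piece 8:s rests on {7:s}
piece 9:s rests on {8:s}
minimal pieces: {0:s, 1:p}
ways to finish when only these pieces remain (= sum over removing one remaining piece with nothing left below it):
  1 left: {6}→1  {9}→1
  2 left: {2,6}→1  {6,9}→2  {8,9}→1
  3 left: {1,2,6}→1  {2,6,9}→3  {6,8,9}→3  {7,8,9}→1
  4 left: {1,2,6,9}→4  {2,6,8,9}→6  {5,7,8,9}→1  {6,7,8,9}→4
  5 left: {1,2,6,8,9}→10  {2,6,7,8,9}→10  {4,5,7,8,9}→1  {5,6,7,8,9}→5
  6 left: {1,2,6,7,8,9}→20  {2,5,6,7,8,9}→15  {3,4,5,7,8,9}→1  {4,5,6,7,8,9}→6
  7 left: {0,3,4,5,7,8,9}→1  {1,2,5,6,7,8,9}→35  {2,4,5,6,7,8,9}→21  {3,4,5,6,7,8,9}→7
  8 left: {0,3,4,5,6,7,8,9}→8  {1,2,4,5,6,7,8,9}→56  {2,3,4,5,6,7,8,9}→28
  placing 0:s first → 84 extensions
  placing 1:p first → 36 extensions
total linear extensions = 120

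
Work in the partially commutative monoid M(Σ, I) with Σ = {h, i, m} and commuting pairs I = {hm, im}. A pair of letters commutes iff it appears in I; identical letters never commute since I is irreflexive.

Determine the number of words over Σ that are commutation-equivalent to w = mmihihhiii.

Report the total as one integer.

piece 0:m — minimal
piece 1:m rests on {0:m}
piece 2:i — minimal
piece 3:h rests on {2:i}
piece 4:i rests on {3:h}
piece 5:h rests on {4:i}
piece 6:h rests on {5:h}
piece 7:i rests on {6:h}
piece 8:i rests on {7:i}
piece 9:i rests on {8:i}
minimal pieces: {0:m, 2:i}
ways to finish when only these pieces remain (= sum over removing one remaining piece with nothing left below it):
  1 left: {1}→1  {9}→1
  2 left: {0,1}→1  {1,9}→2  {8,9}→1
  3 left: {0,1,9}→3  {1,8,9}→3  {7,8,9}→1
  4 left: {0,1,8,9}→6  {1,7,8,9}→4  {6,7,8,9}→1
  5 left: {0,1,7,8,9}→10  {1,6,7,8,9}→5  {5,6,7,8,9}→1
  6 left: {0,1,6,7,8,9}→15  {1,5,6,7,8,9}→6  {4,5,6,7,8,9}→1
  7 left: {0,1,5,6,7,8,9}→21  {1,4,5,6,7,8,9}→7  {3,4,5,6,7,8,9}→1
  8 left: {0,1,4,5,6,7,8,9}→28  {1,3,4,5,6,7,8,9}→8  {2,3,4,5,6,7,8,9}→1
  placing 0:m first → 9 extensions
  placing 2:i first → 36 extensions
total linear extensions = 45

45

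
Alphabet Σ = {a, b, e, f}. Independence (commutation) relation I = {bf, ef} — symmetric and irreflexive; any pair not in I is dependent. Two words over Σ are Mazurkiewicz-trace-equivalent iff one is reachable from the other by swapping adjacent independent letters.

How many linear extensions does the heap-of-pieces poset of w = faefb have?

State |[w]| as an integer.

#0=f has no predecessor
#1=a depends on [0:f]
#2=e depends on [1:a]
#3=f depends on [1:a]
#4=b depends on [2:e]
sources: [0:f]
N(rest) = Σ N(rest − s) over sources s of rest; N(one piece) = 1:
  size 1 → [3]=1  [4]=1
  size 2 → [2,4]=1  [3,4]=2
  size 3 → [2,3,4]=3
  first=0(f) contributes 3

3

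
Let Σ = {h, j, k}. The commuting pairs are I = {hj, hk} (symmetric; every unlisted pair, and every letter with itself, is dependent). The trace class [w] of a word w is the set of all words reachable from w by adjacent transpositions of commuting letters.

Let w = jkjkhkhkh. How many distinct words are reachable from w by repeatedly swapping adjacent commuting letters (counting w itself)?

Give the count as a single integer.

84

drop 0:j onto floor
drop 1:k onto {0:j}
drop 2:j onto {1:k}
drop 3:k onto {2:j}
drop 4:h onto floor
drop 5:k onto {3:k}
drop 6:h onto {4:h}
drop 7:k onto {5:k}
drop 8:h onto {6:h}
ground layer = {0:j, 4:h}
drop-orders for the pieces not yet dropped (sum over which currently-grounded one goes next):
  1 to go: {7} 1  {8} 1
  2 to go: {5,7} 1  {6,8} 1  {7,8} 2
  3 to go: {3,5,7} 1  {4,6,8} 1  {5,7,8} 3  {6,7,8} 3
  4 to go: {2,3,5,7} 1  {3,5,7,8} 4  {4,6,7,8} 4  {5,6,7,8} 6
  5 to go: {1,2,3,5,7} 1  {2,3,5,7,8} 5  {3,5,6,7,8} 10  {4,5,6,7,8} 10
  6 to go: {0,1,2,3,5,7} 1  {1,2,3,5,7,8} 6  {2,3,5,6,7,8} 15  {3,4,5,6,7,8} 20
  7 to go: {0,1,2,3,5,7,8} 7  {1,2,3,5,6,7,8} 21  {2,3,4,5,6,7,8} 35
  if 0:j drops first: 56 orders
  if 4:h drops first: 28 orders
heap linearizations: 84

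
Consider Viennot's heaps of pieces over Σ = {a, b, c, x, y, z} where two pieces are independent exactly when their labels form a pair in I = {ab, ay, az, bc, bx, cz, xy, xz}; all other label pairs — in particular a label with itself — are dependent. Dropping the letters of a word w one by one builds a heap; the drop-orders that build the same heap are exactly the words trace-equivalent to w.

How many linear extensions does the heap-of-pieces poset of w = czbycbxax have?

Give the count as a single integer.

15

drop 0:c onto floor
drop 1:z onto floor
drop 2:b onto {1:z}
drop 3:y onto {0:c, 2:b}
drop 4:c onto {3:y}
drop 5:b onto {3:y}
drop 6:x onto {4:c}
drop 7:a onto {6:x}
drop 8:x onto {7:a}
ground layer = {0:c, 1:z}
drop-orders for the pieces not yet dropped (sum over which currently-grounded one goes next):
  1 to go: {5} 1  {8} 1
  2 to go: {5,8} 2  {7,8} 1
  3 to go: {5,7,8} 3  {6,7,8} 1
  4 to go: {4,6,7,8} 1  {5,6,7,8} 4
  5 to go: {4,5,6,7,8} 5
  6 to go: {3,4,5,6,7,8} 5
  7 to go: {0,3,4,5,6,7,8} 5  {2,3,4,5,6,7,8} 5
  if 0:c drops first: 5 orders
  if 1:z drops first: 10 orders
heap linearizations: 15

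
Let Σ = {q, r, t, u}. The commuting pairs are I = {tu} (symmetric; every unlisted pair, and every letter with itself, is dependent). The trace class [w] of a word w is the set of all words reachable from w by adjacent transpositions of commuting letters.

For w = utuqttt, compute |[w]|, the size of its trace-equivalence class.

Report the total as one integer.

0(u) covers ∅
1(t) covers ∅
2(u) covers 0:u
3(q) covers 1:t, 2:u
4(t) covers 3:q
5(t) covers 4:t
6(t) covers 5:t
floor of heap: 0:u, 1:t
completions by unplaced set U, small U first (add the entries for U minus each lowest piece of U):
  |U|=1: {6}:1
  |U|=2: {5,6}:1
  |U|=3: {4,5,6}:1
  |U|=4: {3,4,5,6}:1
  |U|=5: {1,3,4,5,6}:1  {2,3,4,5,6}:1
  start at 0(u): 2
  start at 1(t): 1
sum over floor = 3

3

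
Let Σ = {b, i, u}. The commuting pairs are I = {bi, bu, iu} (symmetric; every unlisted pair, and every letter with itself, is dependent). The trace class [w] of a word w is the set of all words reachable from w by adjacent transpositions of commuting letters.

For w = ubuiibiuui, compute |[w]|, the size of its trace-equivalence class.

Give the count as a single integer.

3150

drop 0:u onto floor
drop 1:b onto floor
drop 2:u onto {0:u}
drop 3:i onto floor
drop 4:i onto {3:i}
drop 5:b onto {1:b}
drop 6:i onto {4:i}
drop 7:u onto {2:u}
drop 8:u onto {7:u}
drop 9:i onto {6:i}
ground layer = {0:u, 1:b, 3:i}
drop-orders for the pieces not yet dropped (sum over which currently-grounded one goes next):
  1 to go: {5} 1  {8} 1  {9} 1
  2 to go: {1,5} 1  {5,8} 2  {5,9} 2  {6,9} 1  {7,8} 1  {8,9} 2
  3 to go: {1,5,8} 3  {1,5,9} 3  {2,7,8} 1  {4,6,9} 1  {5,6,9} 3  {5,7,8} 3  {5,8,9} 6  {6,8,9} 3  {7,8,9} 3
  4 to go: {0,2,7,8} 1  {1,5,6,9} 6  {1,5,7,8} 6  {1,5,8,9} 12  {2,5,7,8} 4  {2,7,8,9} 4  {3,4,6,9} 1  {4,5,6,9} 4  {4,6,8,9} 4  {5,6,8,9} 12  {5,7,8,9} 12  {6,7,8,9} 6
  5 to go: {0,2,5,7,8} 5  {0,2,7,8,9} 5  {1,2,5,7,8} 10  {1,4,5,6,9} 10  {1,5,6,8,9} 30  {1,5,7,8,9} 30  {2,5,7,8,9} 20  {2,6,7,8,9} 10  {3,4,5,6,9} 5  {3,4,6,8,9} 5  {4,5,6,8,9} 20  {4,6,7,8,9} 10  {5,6,7,8,9} 30
  6 to go: {0,1,2,5,7,8} 15  {0,2,5,7,8,9} 30  {0,2,6,7,8,9} 15  {1,2,5,7,8,9} 60  {1,3,4,5,6,9} 15  {1,4,5,6,8,9} 60  {1,5,6,7,8,9} 90  {2,4,6,7,8,9} 20  {2,5,6,7,8,9} 60  {3,4,5,6,8,9} 30  {3,4,6,7,8,9} 15  {4,5,6,7,8,9} 60
  7 to go: {0,1,2,5,7,8,9} 105  {0,2,4,6,7,8,9} 35  {0,2,5,6,7,8,9} 105  {1,2,5,6,7,8,9} 210  {1,3,4,5,6,8,9} 105  {1,4,5,6,7,8,9} 210  {2,3,4,6,7,8,9} 35  {2,4,5,6,7,8,9} 140  {3,4,5,6,7,8,9} 105
  8 to go: {0,1,2,5,6,7,8,9} 420  {0,2,3,4,6,7,8,9} 70  {0,2,4,5,6,7,8,9} 280  {1,2,4,5,6,7,8,9} 560  {1,3,4,5,6,7,8,9} 420  {2,3,4,5,6,7,8,9} 280
  if 0:u drops first: 1260 orders
  if 1:b drops first: 630 orders
  if 3:i drops first: 1260 orders
heap linearizations: 3150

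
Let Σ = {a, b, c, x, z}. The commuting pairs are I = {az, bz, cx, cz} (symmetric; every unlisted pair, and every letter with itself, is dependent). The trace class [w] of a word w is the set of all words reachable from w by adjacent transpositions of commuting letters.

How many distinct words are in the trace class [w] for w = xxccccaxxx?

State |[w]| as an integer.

15

drop 0:x onto floor
drop 1:x onto {0:x}
drop 2:c onto floor
drop 3:c onto {2:c}
drop 4:c onto {3:c}
drop 5:c onto {4:c}
drop 6:a onto {1:x, 5:c}
drop 7:x onto {6:a}
drop 8:x onto {7:x}
drop 9:x onto {8:x}
ground layer = {0:x, 2:c}
drop-orders for the pieces not yet dropped (sum over which currently-grounded one goes next):
  1 to go: {9} 1
  2 to go: {8,9} 1
  3 to go: {7,8,9} 1
  4 to go: {6,7,8,9} 1
  5 to go: {1,6,7,8,9} 1  {5,6,7,8,9} 1
  6 to go: {0,1,6,7,8,9} 1  {1,5,6,7,8,9} 2  {4,5,6,7,8,9} 1
  7 to go: {0,1,5,6,7,8,9} 3  {1,4,5,6,7,8,9} 3  {3,4,5,6,7,8,9} 1
  8 to go: {0,1,4,5,6,7,8,9} 6  {1,3,4,5,6,7,8,9} 4  {2,3,4,5,6,7,8,9} 1
  if 0:x drops first: 5 orders
  if 2:c drops first: 10 orders
heap linearizations: 15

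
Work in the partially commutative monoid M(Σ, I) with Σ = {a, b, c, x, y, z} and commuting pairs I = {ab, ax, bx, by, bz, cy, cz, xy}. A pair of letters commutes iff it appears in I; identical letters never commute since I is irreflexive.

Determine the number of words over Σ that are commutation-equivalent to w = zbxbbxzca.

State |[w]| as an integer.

0(z) covers ∅
1(b) covers ∅
2(x) covers 0:z
3(b) covers 1:b
4(b) covers 3:b
5(x) covers 2:x
6(z) covers 5:x
7(c) covers 4:b, 5:x
8(a) covers 6:z, 7:c
floor of heap: 0:z, 1:b
completions by unplaced set U, small U first (add the entries for U minus each lowest piece of U):
  |U|=1: {8}:1
  |U|=2: {6,8}:1  {7,8}:1
  |U|=3: {4,7,8}:1  {6,7,8}:2
  |U|=4: {3,4,7,8}:1  {4,6,7,8}:3  {5,6,7,8}:2
  |U|=5: {1,3,4,7,8}:1  {2,5,6,7,8}:2  {3,4,6,7,8}:4  {4,5,6,7,8}:5
  |U|=6: {0,2,5,6,7,8}:2  {1,3,4,6,7,8}:5  {2,4,5,6,7,8}:7  {3,4,5,6,7,8}:9
  |U|=7: {0,2,4,5,6,7,8}:9  {1,3,4,5,6,7,8}:14  {2,3,4,5,6,7,8}:16
  start at 0(z): 30
  start at 1(b): 25
sum over floor = 55

55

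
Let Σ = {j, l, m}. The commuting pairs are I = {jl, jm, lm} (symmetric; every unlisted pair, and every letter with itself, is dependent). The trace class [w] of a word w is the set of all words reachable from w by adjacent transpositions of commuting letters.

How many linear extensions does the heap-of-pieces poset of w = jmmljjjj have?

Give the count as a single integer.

168

drop 0:j onto floor
drop 1:m onto floor
drop 2:m onto {1:m}
drop 3:l onto floor
drop 4:j onto {0:j}
drop 5:j onto {4:j}
drop 6:j onto {5:j}
drop 7:j onto {6:j}
ground layer = {0:j, 1:m, 3:l}
drop-orders for the pieces not yet dropped (sum over which currently-grounded one goes next):
  1 to go: {2} 1  {3} 1  {7} 1
  2 to go: {1,2} 1  {2,3} 2  {2,7} 2  {3,7} 2  {6,7} 1
  3 to go: {1,2,3} 3  {1,2,7} 3  {2,3,7} 6  {2,6,7} 3  {3,6,7} 3  {5,6,7} 1
  4 to go: {1,2,3,7} 12  {1,2,6,7} 6  {2,3,6,7} 12  {2,5,6,7} 4  {3,5,6,7} 4  {4,5,6,7} 1
  5 to go: {0,4,5,6,7} 1  {1,2,3,6,7} 30  {1,2,5,6,7} 10  {2,3,5,6,7} 20  {2,4,5,6,7} 5  {3,4,5,6,7} 5
  6 to go: {0,2,4,5,6,7} 6  {0,3,4,5,6,7} 6  {1,2,3,5,6,7} 60  {1,2,4,5,6,7} 15  {2,3,4,5,6,7} 30
  if 0:j drops first: 105 orders
  if 1:m drops first: 42 orders
  if 3:l drops first: 21 orders
heap linearizations: 168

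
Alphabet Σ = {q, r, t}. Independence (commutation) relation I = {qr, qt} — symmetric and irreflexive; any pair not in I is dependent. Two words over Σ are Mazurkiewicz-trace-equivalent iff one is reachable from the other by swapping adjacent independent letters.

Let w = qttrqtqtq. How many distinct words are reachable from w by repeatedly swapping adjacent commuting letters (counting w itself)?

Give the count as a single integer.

piece 0:q — minimal
piece 1:t — minimal
piece 2:t rests on {1:t}
piece 3:r rests on {2:t}
piece 4:q rests on {0:q}
piece 5:t rests on {3:r}
piece 6:q rests on {4:q}
piece 7:t rests on {5:t}
piece 8:q rests on {6:q}
minimal pieces: {0:q, 1:t}
ways to finish when only these pieces remain (= sum over removing one remaining piece with nothing left below it):
  1 left: {7}→1  {8}→1
  2 left: {5,7}→1  {6,8}→1  {7,8}→2
  3 left: {3,5,7}→1  {4,6,8}→1  {5,7,8}→3  {6,7,8}→3
  4 left: {0,4,6,8}→1  {2,3,5,7}→1  {3,5,7,8}→4  {4,6,7,8}→4  {5,6,7,8}→6
  5 left: {0,4,6,7,8}→5  {1,2,3,5,7}→1  {2,3,5,7,8}→5  {3,5,6,7,8}→10  {4,5,6,7,8}→10
  6 left: {0,4,5,6,7,8}→15  {1,2,3,5,7,8}→6  {2,3,5,6,7,8}→15  {3,4,5,6,7,8}→20
  7 left: {0,3,4,5,6,7,8}→35  {1,2,3,5,6,7,8}→21  {2,3,4,5,6,7,8}→35
  placing 0:q first → 56 extensions
  placing 1:t first → 70 extensions
total linear extensions = 126

126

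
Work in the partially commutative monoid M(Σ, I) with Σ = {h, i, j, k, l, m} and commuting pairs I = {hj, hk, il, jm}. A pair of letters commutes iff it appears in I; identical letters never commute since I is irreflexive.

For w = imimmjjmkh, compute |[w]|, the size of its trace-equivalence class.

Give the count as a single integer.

25

0(i) covers ∅
1(m) covers 0:i
2(i) covers 1:m
3(m) covers 2:i
4(m) covers 3:m
5(j) covers 2:i
6(j) covers 5:j
7(m) covers 4:m
8(k) covers 6:j, 7:m
9(h) covers 7:m
floor of heap: 0:i
completions by unplaced set U, small U first (add the entries for U minus each lowest piece of U):
  |U|=1: {8}:1  {9}:1
  |U|=2: {6,8}:1  {8,9}:2
  |U|=3: {5,6,8}:1  {6,8,9}:3  {7,8,9}:2
  |U|=4: {4,7,8,9}:2  {5,6,8,9}:4  {6,7,8,9}:5
  |U|=5: {3,4,7,8,9}:2  {4,6,7,8,9}:7  {5,6,7,8,9}:9
  |U|=6: {3,4,6,7,8,9}:9  {4,5,6,7,8,9}:16
  |U|=7: {3,4,5,6,7,8,9}:25
  |U|=8: {2,3,4,5,6,7,8,9}:25
  start at 0(i): 25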